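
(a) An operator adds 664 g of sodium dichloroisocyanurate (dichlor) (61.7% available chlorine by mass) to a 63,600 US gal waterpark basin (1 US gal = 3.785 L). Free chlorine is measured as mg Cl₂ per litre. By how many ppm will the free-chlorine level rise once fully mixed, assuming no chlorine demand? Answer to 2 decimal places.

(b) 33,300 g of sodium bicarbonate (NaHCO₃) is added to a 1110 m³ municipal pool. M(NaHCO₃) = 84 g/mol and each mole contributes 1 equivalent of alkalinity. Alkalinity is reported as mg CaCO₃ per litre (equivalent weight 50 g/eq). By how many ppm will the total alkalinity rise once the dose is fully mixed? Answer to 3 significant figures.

(a) 1.70 ppm; (b) 17.9 ppm

(a) Volume: 63,600 US gal × 3.785 L/gal = 240,726 L.
(a) Available chlorine delivered: 664 g × 0.617 = 409.7 g as Cl₂.
(a) Concentration rise: 409.7 g / 240,726 L = 1.702 mg/L = 1.70 ppm.

(b) Volume: 1110 m³ = 1,110,000 L.
(b) Moles of NaHCO₃: 33,300 g ÷ 84 g/mol = 396.4 mol → 396.4 eq of alkalinity.
(b) As CaCO₃: 396.4 eq × 50 g/eq = 19,820 g.
(b) Rise: 19,820 g / 1,110,000 L × 1000 = 17.86 mg/L.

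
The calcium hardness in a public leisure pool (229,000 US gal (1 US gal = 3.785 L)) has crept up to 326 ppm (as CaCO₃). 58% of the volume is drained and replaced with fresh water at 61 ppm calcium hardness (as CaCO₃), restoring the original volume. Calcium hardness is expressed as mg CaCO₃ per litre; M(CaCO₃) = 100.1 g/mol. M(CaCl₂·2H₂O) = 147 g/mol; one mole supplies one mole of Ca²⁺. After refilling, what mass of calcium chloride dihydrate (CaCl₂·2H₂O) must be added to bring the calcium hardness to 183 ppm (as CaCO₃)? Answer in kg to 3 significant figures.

13.6 kg

Volume: 229,000 US gal × 3.785 L/gal = 866,765 L.
After draining 58% and refilling: 326 × 0.42 + 61 × 0.58 = 172.3 ppm.
Deficit to target: 183 − 172.3 = 10.7 mg/L.
As CaCO₃: 10.7 mg/L × 866,765 L = 9274 g; ÷ 100.1 = 92.65 mol Ca²⁺.
Mass: 92.65 × 147 = 13,620 g.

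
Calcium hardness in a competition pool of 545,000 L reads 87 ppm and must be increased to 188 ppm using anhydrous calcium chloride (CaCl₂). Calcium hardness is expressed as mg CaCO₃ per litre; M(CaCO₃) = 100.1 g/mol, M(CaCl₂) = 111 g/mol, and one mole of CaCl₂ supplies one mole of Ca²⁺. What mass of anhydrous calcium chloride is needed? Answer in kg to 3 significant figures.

61.0 kg

Hardness to add: (188 − 87) = 101 mg/L as CaCO₃ × 545,000 L = 55,040 g as CaCO₃.
Moles of Ca²⁺ (1 mol Ca²⁺ ≡ 1 mol CaCO₃): 55,040 / 100.1 g/mol = 549.9 mol.
Mass of CaCl₂: 549.9 × 111 = 61,040 g.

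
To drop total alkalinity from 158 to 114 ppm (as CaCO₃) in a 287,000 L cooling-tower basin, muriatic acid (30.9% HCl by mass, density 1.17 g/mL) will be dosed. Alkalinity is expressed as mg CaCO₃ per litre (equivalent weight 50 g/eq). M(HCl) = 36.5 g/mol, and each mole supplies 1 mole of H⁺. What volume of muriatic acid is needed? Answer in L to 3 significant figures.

25.5 L

Alkalinity to neutralize: (158 − 114) = 44 mg/L as CaCO₃ × 287,000 L = 12,630 g as CaCO₃.
Equivalents of H⁺ required: 12,630 ÷ 50 g/eq = 252.6 eq = 252.6 mol HCl.
Mass of HCl: 252.6 × 36.5 = 9218 g.
Mass of 30.9% solution: 9218 / 0.309 = 29,830 g.
Volume: 29,830 g ÷ 1.17 g/mL = 25,500 mL.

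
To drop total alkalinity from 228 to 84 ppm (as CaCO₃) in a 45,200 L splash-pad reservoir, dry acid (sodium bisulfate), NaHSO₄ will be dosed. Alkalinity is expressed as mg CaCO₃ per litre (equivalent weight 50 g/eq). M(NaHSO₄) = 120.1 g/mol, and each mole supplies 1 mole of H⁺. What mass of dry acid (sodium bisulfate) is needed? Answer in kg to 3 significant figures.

15.6 kg

Alkalinity to neutralize: (228 − 84) = 144 mg/L as CaCO₃ × 45,200 L = 6509 g as CaCO₃.
Equivalents of H⁺ required: 6509 ÷ 50 g/eq = 130.2 eq = 130.2 mol NaHSO₄.
Mass of NaHSO₄: 130.2 × 120.1 = 15,630 g.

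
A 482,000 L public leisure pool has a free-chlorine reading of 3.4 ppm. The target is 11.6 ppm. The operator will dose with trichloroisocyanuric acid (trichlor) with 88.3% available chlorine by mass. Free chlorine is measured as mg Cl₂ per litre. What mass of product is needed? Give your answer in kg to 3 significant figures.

Chlorine deficit: 11.6 − 3.4 = 8.2 ppm = 8.2 mg/L as Cl₂.
Cl₂ equivalent needed: 8.2 mg/L × 482,000 L = 3,952,000 mg = 3952 g.
Product at 88.3% available chlorine: 3952 / 0.883 = 4476 g.

4.48 kg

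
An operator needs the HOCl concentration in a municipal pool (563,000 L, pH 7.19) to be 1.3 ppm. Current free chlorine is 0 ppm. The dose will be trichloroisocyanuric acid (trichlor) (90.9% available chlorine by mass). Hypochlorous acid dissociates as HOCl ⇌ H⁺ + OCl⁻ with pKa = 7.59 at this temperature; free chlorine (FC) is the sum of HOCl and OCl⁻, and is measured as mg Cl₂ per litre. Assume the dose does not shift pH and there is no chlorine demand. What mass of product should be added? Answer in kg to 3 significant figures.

[OCl⁻]/[HOCl] = 10^(pH − pKa) = 10^(7.19 − 7.59) = 0.3981; fraction as HOCl = 1/(1 + 0.3981) = 0.7153.
Free chlorine required for 1.3 ppm HOCl: 1.3 / 0.7153 = 1.818 ppm.
FC to add: 1.818 − 0 = 1.818 mg/L as Cl₂.
Cl₂ equivalent: 1.818 mg/L × 563,000 L = 1023 g.
Product at 90.9% available Cl: 1023 / 0.909 = 1126 g.

1.13 kg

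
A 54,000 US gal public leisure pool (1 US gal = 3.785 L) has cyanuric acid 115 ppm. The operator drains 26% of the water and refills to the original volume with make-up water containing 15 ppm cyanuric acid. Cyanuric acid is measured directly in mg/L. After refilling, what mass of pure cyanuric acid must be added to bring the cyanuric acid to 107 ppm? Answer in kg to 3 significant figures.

Volume: 54,000 US gal × 3.785 L/gal = 204,390 L.
After draining 26% and refilling: 115 × 0.74 + 15 × 0.26 = 89 ppm.
Deficit to target: 107 − 89 = 18 mg/L.
Mass: 18 mg/L × 204,390 L = 3679 g cyanuric acid.

3.68 kg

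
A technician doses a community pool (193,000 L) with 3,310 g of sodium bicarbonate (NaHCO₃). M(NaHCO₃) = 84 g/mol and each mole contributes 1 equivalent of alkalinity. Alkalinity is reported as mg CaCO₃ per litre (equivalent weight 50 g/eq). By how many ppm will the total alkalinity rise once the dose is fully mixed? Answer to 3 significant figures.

10.2 ppm

Moles of NaHCO₃: 3,310 g ÷ 84 g/mol = 39.4 mol → 39.4 eq of alkalinity.
As CaCO₃: 39.4 eq × 50 g/eq = 1970 g.
Rise: 1970 g / 193,000 L × 1000 = 10.21 mg/L.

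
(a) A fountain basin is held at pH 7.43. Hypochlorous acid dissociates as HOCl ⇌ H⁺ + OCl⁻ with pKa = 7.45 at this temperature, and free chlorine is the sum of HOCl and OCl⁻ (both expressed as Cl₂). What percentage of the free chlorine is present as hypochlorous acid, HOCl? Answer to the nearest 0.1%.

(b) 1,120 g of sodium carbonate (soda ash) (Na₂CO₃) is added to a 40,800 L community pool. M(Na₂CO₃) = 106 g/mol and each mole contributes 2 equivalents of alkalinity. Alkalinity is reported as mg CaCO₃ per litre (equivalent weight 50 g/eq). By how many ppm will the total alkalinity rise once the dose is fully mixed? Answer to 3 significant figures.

(a) 51.2%; (b) 25.9 ppm

(a) [OCl⁻]/[HOCl] = 10^(pH − pKa) = 10^(7.43 − 7.45) = 10^-0.02 = 0.955.
(a) Fraction as HOCl = 1 / (1 + 0.955) = 0.5115.

(b) Moles of Na₂CO₃: 1,120 g ÷ 106 g/mol = 10.57 mol → 21.13 eq of alkalinity.
(b) As CaCO₃: 21.13 eq × 50 g/eq = 1057 g.
(b) Rise: 1057 g / 40,800 L × 1000 = 25.9 mg/L.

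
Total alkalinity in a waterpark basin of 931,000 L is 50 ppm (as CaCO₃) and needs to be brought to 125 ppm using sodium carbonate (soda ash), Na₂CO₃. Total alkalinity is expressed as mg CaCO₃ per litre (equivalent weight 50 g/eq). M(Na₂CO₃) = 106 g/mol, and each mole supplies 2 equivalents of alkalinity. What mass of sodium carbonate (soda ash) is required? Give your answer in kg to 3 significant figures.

Alkalinity to add: (125 − 50) = 75 mg/L as CaCO₃ × 931,000 L = 69,820 g as CaCO₃.
Equivalents: 69,820 g ÷ 50 g/eq = 1396 eq.
Each mole of Na₂CO₃ supplies 2 eq, so 1396 / 2 = 698.2 mol.
Mass: 698.2 mol × 106 g/mol = 74,010 g.

74.0 kg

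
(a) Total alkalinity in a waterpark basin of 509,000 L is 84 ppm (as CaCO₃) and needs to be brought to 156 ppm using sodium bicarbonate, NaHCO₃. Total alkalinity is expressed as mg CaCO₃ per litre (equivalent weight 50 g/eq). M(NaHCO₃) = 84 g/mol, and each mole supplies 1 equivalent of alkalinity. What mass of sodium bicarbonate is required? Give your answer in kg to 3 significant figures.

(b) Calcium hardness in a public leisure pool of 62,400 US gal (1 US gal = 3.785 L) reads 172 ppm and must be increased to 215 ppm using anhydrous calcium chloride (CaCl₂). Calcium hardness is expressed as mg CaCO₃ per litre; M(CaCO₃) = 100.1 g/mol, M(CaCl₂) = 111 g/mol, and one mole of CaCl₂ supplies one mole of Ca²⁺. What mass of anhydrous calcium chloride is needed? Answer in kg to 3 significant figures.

(a) 61.6 kg; (b) 11.3 kg

(a) Alkalinity to add: (156 − 84) = 72 mg/L as CaCO₃ × 509,000 L = 36,650 g as CaCO₃.
(a) Equivalents: 36,650 g ÷ 50 g/eq = 733 eq.
(a) NaHCO₃ supplies 1 eq per mole → 733 mol.
(a) Mass: 733 mol × 84 g/mol = 61,570 g.

(b) Volume: 62,400 US gal × 3.785 L/gal = 236,184 L.
(b) Hardness to add: (215 − 172) = 43 mg/L as CaCO₃ × 236,184 L = 10,160 g as CaCO₃.
(b) Moles of Ca²⁺ (1 mol Ca²⁺ ≡ 1 mol CaCO₃): 10,160 / 100.1 g/mol = 101.5 mol.
(b) Mass of CaCl₂: 101.5 × 111 = 11,260 g.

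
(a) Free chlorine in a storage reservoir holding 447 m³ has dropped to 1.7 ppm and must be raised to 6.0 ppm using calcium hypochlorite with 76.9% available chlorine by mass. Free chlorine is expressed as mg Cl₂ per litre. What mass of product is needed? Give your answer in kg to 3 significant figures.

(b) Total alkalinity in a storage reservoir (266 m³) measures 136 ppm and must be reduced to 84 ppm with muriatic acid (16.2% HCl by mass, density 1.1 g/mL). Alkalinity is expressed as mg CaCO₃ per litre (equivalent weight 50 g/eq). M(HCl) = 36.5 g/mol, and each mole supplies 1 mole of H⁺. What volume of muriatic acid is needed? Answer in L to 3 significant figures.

(a) Volume: 447 m³ = 447,000 L.
(a) Chlorine deficit: 6.0 − 1.7 = 4.3 ppm = 4.3 mg/L as Cl₂.
(a) Cl₂ equivalent needed: 4.3 mg/L × 447,000 L = 1,922,000 mg = 1922 g.
(a) Product at 76.9% available chlorine: 1922 / 0.769 = 2499 g.

(b) Volume: 266 m³ = 266,000 L.
(b) Alkalinity to neutralize: (136 − 84) = 52 mg/L as CaCO₃ × 266,000 L = 13,830 g as CaCO₃.
(b) Equivalents of H⁺ required: 13,830 ÷ 50 g/eq = 276.6 eq = 276.6 mol HCl.
(b) Mass of HCl: 276.6 × 36.5 = 10,100 g.
(b) Mass of 16.2% solution: 10,100 / 0.162 = 62,330 g.
(b) Volume: 62,330 g ÷ 1.1 g/mL = 56,660 mL.

(a) 2.50 kg; (b) 56.7 L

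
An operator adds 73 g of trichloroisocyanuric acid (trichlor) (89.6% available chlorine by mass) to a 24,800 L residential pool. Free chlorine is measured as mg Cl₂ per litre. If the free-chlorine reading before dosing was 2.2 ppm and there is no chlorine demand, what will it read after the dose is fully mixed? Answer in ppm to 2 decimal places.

4.84 ppm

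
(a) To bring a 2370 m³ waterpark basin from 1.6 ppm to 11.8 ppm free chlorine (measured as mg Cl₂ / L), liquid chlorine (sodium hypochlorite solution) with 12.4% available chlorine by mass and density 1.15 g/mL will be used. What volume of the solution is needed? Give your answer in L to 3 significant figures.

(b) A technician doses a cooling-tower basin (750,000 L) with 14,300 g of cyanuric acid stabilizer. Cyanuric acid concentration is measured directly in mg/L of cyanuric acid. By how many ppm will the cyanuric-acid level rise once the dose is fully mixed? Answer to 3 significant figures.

(a) 170 L; (b) 19.1 ppm

(a) Volume: 2370 m³ = 2,370,000 L.
(a) Chlorine deficit: 11.8 − 1.6 = 10.2 ppm = 10.2 mg/L as Cl₂.
(a) Cl₂ equivalent needed: 10.2 mg/L × 2,370,000 L = 24,170,000 mg = 24,170 g.
(a) Product at 12.4% available chlorine: 24,170 / 0.124 = 195,000 g.
(a) Volume at density 1.15 g/mL: 195,000 g ÷ 1.15 g/mL = 169,500 mL.

(b) Rise: 14,300 g / 750,000 L × 1000 = 19.07 mg/L.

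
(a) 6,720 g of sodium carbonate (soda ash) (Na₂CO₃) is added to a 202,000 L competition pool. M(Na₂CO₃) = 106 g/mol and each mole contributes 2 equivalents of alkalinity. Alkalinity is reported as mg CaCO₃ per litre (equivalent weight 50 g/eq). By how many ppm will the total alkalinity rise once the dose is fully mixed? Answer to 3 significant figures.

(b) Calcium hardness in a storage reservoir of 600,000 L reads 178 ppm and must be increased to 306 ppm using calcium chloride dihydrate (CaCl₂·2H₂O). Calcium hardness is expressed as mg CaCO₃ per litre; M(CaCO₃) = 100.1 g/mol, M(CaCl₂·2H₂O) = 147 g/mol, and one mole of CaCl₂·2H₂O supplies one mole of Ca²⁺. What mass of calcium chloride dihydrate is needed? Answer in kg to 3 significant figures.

(a) Moles of Na₂CO₃: 6,720 g ÷ 106 g/mol = 63.4 mol → 126.8 eq of alkalinity.
(a) As CaCO₃: 126.8 eq × 50 g/eq = 6340 g.
(a) Rise: 6340 g / 202,000 L × 1000 = 31.38 mg/L.

(b) Hardness to add: (306 − 178) = 128 mg/L as CaCO₃ × 600,000 L = 76,800 g as CaCO₃.
(b) Moles of Ca²⁺ (1 mol Ca²⁺ ≡ 1 mol CaCO₃): 76,800 / 100.1 g/mol = 767.2 mol.
(b) Mass of CaCl₂·2H₂O: 767.2 × 147 = 112,800 g.

(a) 31.4 ppm; (b) 113 kg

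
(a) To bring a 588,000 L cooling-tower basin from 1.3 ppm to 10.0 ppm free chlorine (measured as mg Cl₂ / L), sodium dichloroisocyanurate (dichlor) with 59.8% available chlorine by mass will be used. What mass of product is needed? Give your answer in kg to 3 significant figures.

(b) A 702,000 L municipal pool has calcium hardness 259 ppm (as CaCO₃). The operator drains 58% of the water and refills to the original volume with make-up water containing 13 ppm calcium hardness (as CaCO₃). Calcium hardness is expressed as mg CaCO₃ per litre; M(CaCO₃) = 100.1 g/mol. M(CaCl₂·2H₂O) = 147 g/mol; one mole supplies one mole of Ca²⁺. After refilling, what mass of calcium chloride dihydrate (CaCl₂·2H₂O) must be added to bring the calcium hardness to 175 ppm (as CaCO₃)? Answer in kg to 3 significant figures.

(a) 8.55 kg; (b) 60.5 kg

(a) Chlorine deficit: 10.0 − 1.3 = 8.7 ppm = 8.7 mg/L as Cl₂.
(a) Cl₂ equivalent needed: 8.7 mg/L × 588,000 L = 5,116,000 mg = 5116 g.
(a) Product at 59.8% available chlorine: 5116 / 0.598 = 8555 g.

(b) After draining 58% and refilling: 259 × 0.42 + 13 × 0.58 = 116.32 ppm.
(b) Deficit to target: 175 − 116.32 = 58.68 mg/L.
(b) As CaCO₃: 58.68 mg/L × 702,000 L = 41,190 g; ÷ 100.1 = 411.5 mol Ca²⁺.
(b) Mass: 411.5 × 147 = 60,490 g.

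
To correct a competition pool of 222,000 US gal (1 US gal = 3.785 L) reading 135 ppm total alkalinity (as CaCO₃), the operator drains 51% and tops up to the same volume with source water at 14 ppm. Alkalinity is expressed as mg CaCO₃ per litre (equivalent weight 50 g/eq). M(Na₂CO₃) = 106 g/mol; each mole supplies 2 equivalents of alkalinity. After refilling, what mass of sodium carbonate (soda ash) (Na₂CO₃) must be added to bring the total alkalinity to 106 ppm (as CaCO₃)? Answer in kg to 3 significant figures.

Volume: 222,000 US gal × 3.785 L/gal = 840,270 L.
After draining 51% and refilling: 135 × 0.49 + 14 × 0.51 = 73.29 ppm.
Deficit to target: 106 − 73.29 = 32.71 mg/L.
As CaCO₃: 32.71 mg/L × 840,270 L = 27,490 g; ÷ 50 g/eq ÷ 2 = 274.9 mol Na₂CO₃.
Mass: 274.9 × 106 = 29,130 g.

29.1 kg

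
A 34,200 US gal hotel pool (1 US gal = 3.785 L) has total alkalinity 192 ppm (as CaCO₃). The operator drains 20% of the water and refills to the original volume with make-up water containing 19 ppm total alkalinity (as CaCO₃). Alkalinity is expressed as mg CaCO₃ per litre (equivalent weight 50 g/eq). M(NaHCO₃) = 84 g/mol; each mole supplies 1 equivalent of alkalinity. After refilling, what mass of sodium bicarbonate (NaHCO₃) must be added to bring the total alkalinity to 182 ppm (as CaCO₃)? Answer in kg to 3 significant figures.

5.35 kg

Volume: 34,200 US gal × 3.785 L/gal = 129,447 L.
After draining 20% and refilling: 192 × 0.80 + 19 × 0.20 = 157.4 ppm.
Deficit to target: 182 − 157.4 = 24.6 mg/L.
As CaCO₃: 24.6 mg/L × 129,447 L = 3184 g; ÷ 50 g/eq ÷ 1 = 63.69 mol NaHCO₃.
Mass: 63.69 × 84 = 5350 g.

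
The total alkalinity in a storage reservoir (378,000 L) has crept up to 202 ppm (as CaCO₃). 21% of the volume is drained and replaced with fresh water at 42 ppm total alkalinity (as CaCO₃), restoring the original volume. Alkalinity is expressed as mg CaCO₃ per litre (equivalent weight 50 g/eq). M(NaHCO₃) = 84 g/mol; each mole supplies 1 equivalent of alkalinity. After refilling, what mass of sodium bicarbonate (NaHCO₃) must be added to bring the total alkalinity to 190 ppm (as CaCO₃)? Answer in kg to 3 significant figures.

After draining 21% and refilling: 202 × 0.79 + 42 × 0.21 = 168.4 ppm.
Deficit to target: 190 − 168.4 = 21.6 mg/L.
As CaCO₃: 21.6 mg/L × 378,000 L = 8165 g; ÷ 50 g/eq ÷ 1 = 163.3 mol NaHCO₃.
Mass: 163.3 × 84 = 13,720 g.

13.7 kg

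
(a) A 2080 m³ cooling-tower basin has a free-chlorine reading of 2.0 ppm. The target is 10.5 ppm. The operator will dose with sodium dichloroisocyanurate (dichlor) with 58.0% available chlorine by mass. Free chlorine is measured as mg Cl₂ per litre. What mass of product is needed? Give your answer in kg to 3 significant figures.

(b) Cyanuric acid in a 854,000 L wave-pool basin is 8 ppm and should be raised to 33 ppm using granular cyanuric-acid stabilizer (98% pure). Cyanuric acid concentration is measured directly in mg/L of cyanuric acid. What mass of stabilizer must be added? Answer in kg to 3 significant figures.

(a) 30.5 kg; (b) 21.8 kg

(a) Volume: 2080 m³ = 2,080,000 L.
(a) Chlorine deficit: 10.5 − 2.0 = 8.5 ppm = 8.5 mg/L as Cl₂.
(a) Cl₂ equivalent needed: 8.5 mg/L × 2,080,000 L = 17,680,000 mg = 17,680 g.
(a) Product at 58.0% available chlorine: 17,680 / 0.58 = 30,480 g.

(b) CYA to add: (33 − 8) = 25 mg/L × 854,000 L = 21,350 g cyanuric acid.
(b) At 98% purity: 21,350 / 0.98 = 21,790 g product.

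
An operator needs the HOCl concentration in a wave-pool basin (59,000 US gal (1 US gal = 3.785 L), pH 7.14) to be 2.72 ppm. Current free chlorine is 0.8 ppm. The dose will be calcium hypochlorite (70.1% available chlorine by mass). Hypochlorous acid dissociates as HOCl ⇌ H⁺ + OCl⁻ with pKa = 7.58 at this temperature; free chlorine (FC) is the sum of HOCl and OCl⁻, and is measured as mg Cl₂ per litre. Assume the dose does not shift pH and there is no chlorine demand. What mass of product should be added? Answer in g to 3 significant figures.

926 g

Volume: 59,000 US gal × 3.785 L/gal = 223,315 L.
[OCl⁻]/[HOCl] = 10^(pH − pKa) = 10^(7.14 − 7.58) = 0.3631; fraction as HOCl = 1/(1 + 0.3631) = 0.7336.
Free chlorine required for 2.72 ppm HOCl: 2.72 / 0.7336 = 3.708 ppm.
FC to add: 3.708 − 0.8 = 2.908 mg/L as Cl₂.
Cl₂ equivalent: 2.908 mg/L × 223,315 L = 649.3 g.
Product at 70.1% available Cl: 649.3 / 0.701 = 926.3 g.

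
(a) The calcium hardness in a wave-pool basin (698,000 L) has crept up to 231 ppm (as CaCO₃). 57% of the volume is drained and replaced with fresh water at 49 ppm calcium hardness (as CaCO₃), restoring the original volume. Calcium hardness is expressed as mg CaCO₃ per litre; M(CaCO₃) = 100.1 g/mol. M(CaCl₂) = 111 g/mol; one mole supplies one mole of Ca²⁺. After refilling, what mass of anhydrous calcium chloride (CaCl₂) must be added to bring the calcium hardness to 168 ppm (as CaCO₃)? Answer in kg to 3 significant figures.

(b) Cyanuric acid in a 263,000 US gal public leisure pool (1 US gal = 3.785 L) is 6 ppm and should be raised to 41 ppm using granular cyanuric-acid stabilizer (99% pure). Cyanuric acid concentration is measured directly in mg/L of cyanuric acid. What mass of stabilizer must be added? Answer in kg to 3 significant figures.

(a) 31.5 kg; (b) 35.2 kg

(a) After draining 57% and refilling: 231 × 0.43 + 49 × 0.57 = 127.26 ppm.
(a) Deficit to target: 168 − 127.26 = 40.74 mg/L.
(a) As CaCO₃: 40.74 mg/L × 698,000 L = 28,440 g; ÷ 100.1 = 284.1 mol Ca²⁺.
(a) Mass: 284.1 × 111 = 31,530 g.

(b) Volume: 263,000 US gal × 3.785 L/gal = 995,455 L.
(b) CYA to add: (41 − 6) = 35 mg/L × 995,455 L = 34,840 g cyanuric acid.
(b) At 99% purity: 34,840 / 0.99 = 35,190 g product.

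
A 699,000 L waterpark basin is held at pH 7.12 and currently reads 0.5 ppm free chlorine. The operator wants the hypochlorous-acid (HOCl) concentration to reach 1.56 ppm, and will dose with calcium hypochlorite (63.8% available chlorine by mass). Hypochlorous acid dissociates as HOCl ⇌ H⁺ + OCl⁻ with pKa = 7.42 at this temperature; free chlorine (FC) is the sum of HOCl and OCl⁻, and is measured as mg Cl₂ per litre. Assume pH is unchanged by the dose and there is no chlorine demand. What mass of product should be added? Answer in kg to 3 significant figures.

2.02 kg

[OCl⁻]/[HOCl] = 10^(pH − pKa) = 10^(7.12 − 7.42) = 0.5012; fraction as HOCl = 1/(1 + 0.5012) = 0.6661.
Free chlorine required for 1.56 ppm HOCl: 1.56 / 0.6661 = 2.342 ppm.
FC to add: 2.342 − 0.5 = 1.842 mg/L as Cl₂.
Cl₂ equivalent: 1.842 mg/L × 699,000 L = 1287 g.
Product at 63.8% available Cl: 1287 / 0.638 = 2018 g.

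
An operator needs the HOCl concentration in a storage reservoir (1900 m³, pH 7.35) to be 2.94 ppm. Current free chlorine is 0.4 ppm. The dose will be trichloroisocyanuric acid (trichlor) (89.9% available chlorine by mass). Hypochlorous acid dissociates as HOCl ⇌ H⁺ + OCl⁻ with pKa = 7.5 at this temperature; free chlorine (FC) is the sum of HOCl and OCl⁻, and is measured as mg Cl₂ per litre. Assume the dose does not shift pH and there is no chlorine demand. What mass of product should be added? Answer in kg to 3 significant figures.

9.77 kg

Volume: 1900 m³ = 1,900,000 L.
[OCl⁻]/[HOCl] = 10^(pH − pKa) = 10^(7.35 − 7.5) = 0.7079; fraction as HOCl = 1/(1 + 0.7079) = 0.5855.
Free chlorine required for 2.94 ppm HOCl: 2.94 / 0.5855 = 5.021 ppm.
FC to add: 5.021 − 0.4 = 4.621 mg/L as Cl₂.
Cl₂ equivalent: 4.621 mg/L × 1,900,000 L = 8781 g.
Product at 89.9% available Cl: 8781 / 0.899 = 9767 g.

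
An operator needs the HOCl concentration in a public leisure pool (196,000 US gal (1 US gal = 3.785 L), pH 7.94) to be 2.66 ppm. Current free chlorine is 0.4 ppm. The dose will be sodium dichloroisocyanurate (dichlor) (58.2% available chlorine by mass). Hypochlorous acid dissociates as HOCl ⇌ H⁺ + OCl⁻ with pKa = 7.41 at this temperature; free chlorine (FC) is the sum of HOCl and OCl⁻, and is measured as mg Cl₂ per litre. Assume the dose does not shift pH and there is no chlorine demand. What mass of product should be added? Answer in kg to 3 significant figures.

Volume: 196,000 US gal × 3.785 L/gal = 741,860 L.
[OCl⁻]/[HOCl] = 10^(pH − pKa) = 10^(7.94 − 7.41) = 3.388; fraction as HOCl = 1/(1 + 3.388) = 0.2279.
Free chlorine required for 2.66 ppm HOCl: 2.66 / 0.2279 = 11.67 ppm.
FC to add: 11.67 − 0.4 = 11.27 mg/L as Cl₂.
Cl₂ equivalent: 11.27 mg/L × 741,860 L = 8363 g.
Product at 58.2% available Cl: 8363 / 0.582 = 14,370 g.

14.4 kg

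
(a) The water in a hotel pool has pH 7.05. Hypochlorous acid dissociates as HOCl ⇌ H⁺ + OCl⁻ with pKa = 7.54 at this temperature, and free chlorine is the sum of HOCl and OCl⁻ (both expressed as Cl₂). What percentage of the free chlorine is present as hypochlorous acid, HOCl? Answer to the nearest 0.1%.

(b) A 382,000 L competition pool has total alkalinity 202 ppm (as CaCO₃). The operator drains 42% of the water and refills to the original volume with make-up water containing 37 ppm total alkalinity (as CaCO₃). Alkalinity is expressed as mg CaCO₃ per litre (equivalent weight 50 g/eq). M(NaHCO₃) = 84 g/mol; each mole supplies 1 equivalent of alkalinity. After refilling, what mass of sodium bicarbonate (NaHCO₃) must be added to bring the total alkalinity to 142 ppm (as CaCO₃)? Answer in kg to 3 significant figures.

(a) [OCl⁻]/[HOCl] = 10^(pH − pKa) = 10^(7.05 − 7.54) = 10^-0.49 = 0.3236.
(a) Fraction as HOCl = 1 / (1 + 0.3236) = 0.7555.

(b) After draining 42% and refilling: 202 × 0.58 + 37 × 0.42 = 132.7 ppm.
(b) Deficit to target: 142 − 132.7 = 9.3 mg/L.
(b) As CaCO₃: 9.3 mg/L × 382,000 L = 3553 g; ÷ 50 g/eq ÷ 1 = 71.05 mol NaHCO₃.
(b) Mass: 71.05 × 84 = 5968 g.

(a) 75.6%; (b) 5.97 kg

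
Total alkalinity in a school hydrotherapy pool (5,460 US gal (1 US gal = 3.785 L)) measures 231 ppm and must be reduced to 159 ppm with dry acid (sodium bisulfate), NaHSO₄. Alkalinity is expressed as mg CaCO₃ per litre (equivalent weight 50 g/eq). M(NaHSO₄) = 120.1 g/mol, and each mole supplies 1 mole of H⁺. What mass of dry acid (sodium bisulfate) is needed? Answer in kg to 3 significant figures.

3.57 kg

Volume: 5,460 US gal × 3.785 L/gal = 20,666 L.
Alkalinity to neutralize: (231 − 159) = 72 mg/L as CaCO₃ × 20,666 L = 1488 g as CaCO₃.
Equivalents of H⁺ required: 1488 ÷ 50 g/eq = 29.76 eq = 29.76 mol NaHSO₄.
Mass of NaHSO₄: 29.76 × 120.1 = 3574 g.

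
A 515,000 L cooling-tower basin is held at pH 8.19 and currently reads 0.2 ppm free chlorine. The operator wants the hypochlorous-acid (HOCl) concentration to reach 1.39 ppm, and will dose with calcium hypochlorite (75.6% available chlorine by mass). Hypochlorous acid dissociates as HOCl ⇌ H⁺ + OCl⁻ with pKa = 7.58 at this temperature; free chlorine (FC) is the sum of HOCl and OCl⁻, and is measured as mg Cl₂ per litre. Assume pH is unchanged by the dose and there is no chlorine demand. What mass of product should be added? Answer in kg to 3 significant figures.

4.67 kg

[OCl⁻]/[HOCl] = 10^(pH − pKa) = 10^(8.19 − 7.58) = 4.074; fraction as HOCl = 1/(1 + 4.074) = 0.1971.
Free chlorine required for 1.39 ppm HOCl: 1.39 / 0.1971 = 7.053 ppm.
FC to add: 7.053 − 0.2 = 6.853 mg/L as Cl₂.
Cl₂ equivalent: 6.853 mg/L × 515,000 L = 3529 g.
Product at 75.6% available Cl: 3529 / 0.756 = 4668 g.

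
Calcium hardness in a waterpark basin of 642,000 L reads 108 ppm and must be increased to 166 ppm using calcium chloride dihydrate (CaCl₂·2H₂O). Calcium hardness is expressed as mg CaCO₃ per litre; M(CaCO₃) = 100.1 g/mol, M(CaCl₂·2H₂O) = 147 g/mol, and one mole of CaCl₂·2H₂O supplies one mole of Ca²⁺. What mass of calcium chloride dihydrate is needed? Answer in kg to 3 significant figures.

Hardness to add: (166 − 108) = 58 mg/L as CaCO₃ × 642,000 L = 37,240 g as CaCO₃.
Moles of Ca²⁺ (1 mol Ca²⁺ ≡ 1 mol CaCO₃): 37,240 / 100.1 g/mol = 372 mol.
Mass of CaCl₂·2H₂O: 372 × 147 = 54,680 g.

54.7 kg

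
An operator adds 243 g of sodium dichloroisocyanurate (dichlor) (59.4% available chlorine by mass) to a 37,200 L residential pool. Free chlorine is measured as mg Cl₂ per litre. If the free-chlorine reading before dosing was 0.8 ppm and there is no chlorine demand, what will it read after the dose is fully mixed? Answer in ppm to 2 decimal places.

4.68 ppm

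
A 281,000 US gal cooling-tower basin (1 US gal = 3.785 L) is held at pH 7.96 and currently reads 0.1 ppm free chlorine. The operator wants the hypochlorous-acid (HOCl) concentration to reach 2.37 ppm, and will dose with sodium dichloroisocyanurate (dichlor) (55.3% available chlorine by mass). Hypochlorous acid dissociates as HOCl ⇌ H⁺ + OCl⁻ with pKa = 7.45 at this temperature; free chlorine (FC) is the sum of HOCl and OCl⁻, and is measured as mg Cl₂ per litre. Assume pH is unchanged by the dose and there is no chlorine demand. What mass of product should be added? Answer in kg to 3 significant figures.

Volume: 281,000 US gal × 3.785 L/gal = 1,063,585 L.
[OCl⁻]/[HOCl] = 10^(pH − pKa) = 10^(7.96 − 7.45) = 3.236; fraction as HOCl = 1/(1 + 3.236) = 0.2361.
Free chlorine required for 2.37 ppm HOCl: 2.37 / 0.2361 = 10.04 ppm.
FC to add: 10.04 − 0.1 = 9.939 mg/L as Cl₂.
Cl₂ equivalent: 9.939 mg/L × 1,063,585 L = 10,570 g.
Product at 55.3% available Cl: 10,570 / 0.553 = 19,120 g.

19.1 kg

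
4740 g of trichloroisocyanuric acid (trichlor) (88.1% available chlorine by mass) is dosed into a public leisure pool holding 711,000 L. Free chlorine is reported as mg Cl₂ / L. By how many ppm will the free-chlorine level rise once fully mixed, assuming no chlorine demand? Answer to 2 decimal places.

Available chlorine delivered: 4740 g × 0.881 = 4176 g as Cl₂.
Concentration rise: 4176 g / 711,000 L = 5.873 mg/L = 5.87 ppm.

5.87 ppm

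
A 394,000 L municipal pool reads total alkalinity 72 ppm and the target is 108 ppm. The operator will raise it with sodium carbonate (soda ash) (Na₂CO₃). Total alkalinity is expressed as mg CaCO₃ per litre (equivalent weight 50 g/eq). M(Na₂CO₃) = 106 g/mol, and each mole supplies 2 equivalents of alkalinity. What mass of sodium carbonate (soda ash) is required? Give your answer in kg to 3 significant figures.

15.0 kg

Alkalinity to add: (108 − 72) = 36 mg/L as CaCO₃ × 394,000 L = 14,180 g as CaCO₃.
Equivalents: 14,180 g ÷ 50 g/eq = 283.7 eq.
Each mole of Na₂CO₃ supplies 2 eq, so 283.7 / 2 = 141.8 mol.
Mass: 141.8 mol × 106 g/mol = 15,040 g.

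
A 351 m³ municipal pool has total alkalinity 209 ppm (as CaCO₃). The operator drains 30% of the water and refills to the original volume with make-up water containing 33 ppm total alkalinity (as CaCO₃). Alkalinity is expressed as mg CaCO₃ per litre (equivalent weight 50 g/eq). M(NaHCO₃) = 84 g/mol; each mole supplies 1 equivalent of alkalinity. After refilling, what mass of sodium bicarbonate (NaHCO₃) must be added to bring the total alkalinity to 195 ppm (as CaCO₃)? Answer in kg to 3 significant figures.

22.9 kg

Volume: 351 m³ = 351,000 L.
After draining 30% and refilling: 209 × 0.70 + 33 × 0.30 = 156.2 ppm.
Deficit to target: 195 − 156.2 = 38.8 mg/L.
As CaCO₃: 38.8 mg/L × 351,000 L = 13,620 g; ÷ 50 g/eq ÷ 1 = 272.4 mol NaHCO₃.
Mass: 272.4 × 84 = 22,880 g.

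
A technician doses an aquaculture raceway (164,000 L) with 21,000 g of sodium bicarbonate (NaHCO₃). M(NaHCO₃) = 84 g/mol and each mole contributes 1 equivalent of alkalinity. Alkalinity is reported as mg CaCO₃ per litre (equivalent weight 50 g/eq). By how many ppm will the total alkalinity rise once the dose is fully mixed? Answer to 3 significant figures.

Moles of NaHCO₃: 21,000 g ÷ 84 g/mol = 250 mol → 250 eq of alkalinity.
As CaCO₃: 250 eq × 50 g/eq = 12,500 g.
Rise: 12,500 g / 164,000 L × 1000 = 76.22 mg/L.

76.2 ppm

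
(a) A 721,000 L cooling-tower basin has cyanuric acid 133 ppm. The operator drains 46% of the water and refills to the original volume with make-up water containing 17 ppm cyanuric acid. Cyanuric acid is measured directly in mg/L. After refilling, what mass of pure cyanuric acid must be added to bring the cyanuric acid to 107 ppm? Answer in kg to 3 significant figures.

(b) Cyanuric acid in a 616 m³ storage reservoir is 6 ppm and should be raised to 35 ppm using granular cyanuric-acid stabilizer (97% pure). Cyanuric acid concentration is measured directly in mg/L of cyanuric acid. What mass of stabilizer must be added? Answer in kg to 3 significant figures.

(a) After draining 46% and refilling: 133 × 0.54 + 17 × 0.46 = 79.64 ppm.
(a) Deficit to target: 107 − 79.64 = 27.36 mg/L.
(a) Mass: 27.36 mg/L × 721,000 L = 19,730 g cyanuric acid.

(b) Volume: 616 m³ = 616,000 L.
(b) CYA to add: (35 − 6) = 29 mg/L × 616,000 L = 17,860 g cyanuric acid.
(b) At 97% purity: 17,860 / 0.97 = 18,420 g product.

(a) 19.7 kg; (b) 18.4 kg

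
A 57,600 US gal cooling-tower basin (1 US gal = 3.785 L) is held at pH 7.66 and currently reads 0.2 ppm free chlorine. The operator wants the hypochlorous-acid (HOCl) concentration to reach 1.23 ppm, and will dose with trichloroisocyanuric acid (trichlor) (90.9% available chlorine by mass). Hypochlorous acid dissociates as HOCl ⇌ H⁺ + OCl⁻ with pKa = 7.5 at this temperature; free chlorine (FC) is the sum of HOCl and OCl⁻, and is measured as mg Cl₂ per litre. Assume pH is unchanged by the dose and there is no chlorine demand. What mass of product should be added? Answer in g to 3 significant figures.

673 g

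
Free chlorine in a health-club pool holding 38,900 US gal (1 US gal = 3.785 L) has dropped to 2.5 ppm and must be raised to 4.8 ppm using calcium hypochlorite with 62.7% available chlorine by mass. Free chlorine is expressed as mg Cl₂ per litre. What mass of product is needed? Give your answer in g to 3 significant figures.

540 g

Volume: 38,900 US gal × 3.785 L/gal = 147,236 L.
Chlorine deficit: 4.8 − 2.5 = 2.3 ppm = 2.3 mg/L as Cl₂.
Cl₂ equivalent needed: 2.3 mg/L × 147,236 L = 338,600 mg = 338.6 g.
Product at 62.7% available chlorine: 338.6 / 0.627 = 540.1 g.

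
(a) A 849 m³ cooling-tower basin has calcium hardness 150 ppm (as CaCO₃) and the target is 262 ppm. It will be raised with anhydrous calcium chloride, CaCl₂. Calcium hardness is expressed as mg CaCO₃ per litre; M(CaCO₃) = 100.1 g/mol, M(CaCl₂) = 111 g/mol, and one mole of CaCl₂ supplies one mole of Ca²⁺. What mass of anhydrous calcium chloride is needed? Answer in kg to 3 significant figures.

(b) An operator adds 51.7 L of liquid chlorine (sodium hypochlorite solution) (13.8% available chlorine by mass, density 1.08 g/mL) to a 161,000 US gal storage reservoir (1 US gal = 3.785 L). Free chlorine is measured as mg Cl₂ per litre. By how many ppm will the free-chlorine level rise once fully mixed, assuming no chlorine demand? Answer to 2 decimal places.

(a) 105 kg; (b) 12.64 ppm

(a) Volume: 849 m³ = 849,000 L.
(a) Hardness to add: (262 − 150) = 112 mg/L as CaCO₃ × 849,000 L = 95,090 g as CaCO₃.
(a) Moles of Ca²⁺ (1 mol Ca²⁺ ≡ 1 mol CaCO₃): 95,090 / 100.1 g/mol = 949.9 mol.
(a) Mass of CaCl₂: 949.9 × 111 = 105,400 g.

(b) Volume: 161,000 US gal × 3.785 L/gal = 609,385 L.
(b) Mass of solution: 51.7 L × 1000 mL/L × 1.08 g/mL = 55,840 g.
(b) Available chlorine delivered: 55,840 g × 0.138 = 7705 g as Cl₂.
(b) Concentration rise: 7705 g / 609,385 L = 12.64 mg/L = 12.64 ppm.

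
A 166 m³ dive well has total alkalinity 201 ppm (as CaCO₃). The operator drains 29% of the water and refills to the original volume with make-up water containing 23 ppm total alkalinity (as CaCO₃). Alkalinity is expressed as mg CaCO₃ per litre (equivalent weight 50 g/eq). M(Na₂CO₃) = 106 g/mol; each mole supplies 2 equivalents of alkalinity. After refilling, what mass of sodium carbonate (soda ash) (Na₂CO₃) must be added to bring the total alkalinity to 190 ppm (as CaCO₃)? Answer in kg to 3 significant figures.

Volume: 166 m³ = 166,000 L.
After draining 29% and refilling: 201 × 0.71 + 23 × 0.29 = 149.38 ppm.
Deficit to target: 190 − 149.38 = 40.62 mg/L.
As CaCO₃: 40.62 mg/L × 166,000 L = 6743 g; ÷ 50 g/eq ÷ 2 = 67.43 mol Na₂CO₃.
Mass: 67.43 × 106 = 7147 g.

7.15 kg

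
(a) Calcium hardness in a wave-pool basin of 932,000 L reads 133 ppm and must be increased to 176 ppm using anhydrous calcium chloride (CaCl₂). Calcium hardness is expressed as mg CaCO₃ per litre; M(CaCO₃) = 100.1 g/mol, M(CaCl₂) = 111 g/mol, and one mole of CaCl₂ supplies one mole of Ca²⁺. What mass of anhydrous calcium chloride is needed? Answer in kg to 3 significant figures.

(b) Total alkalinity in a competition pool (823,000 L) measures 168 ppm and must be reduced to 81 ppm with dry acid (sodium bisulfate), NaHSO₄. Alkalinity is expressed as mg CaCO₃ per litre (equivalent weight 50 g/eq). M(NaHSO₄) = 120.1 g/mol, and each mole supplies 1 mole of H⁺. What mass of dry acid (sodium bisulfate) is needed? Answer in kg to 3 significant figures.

(a) 44.4 kg; (b) 172 kg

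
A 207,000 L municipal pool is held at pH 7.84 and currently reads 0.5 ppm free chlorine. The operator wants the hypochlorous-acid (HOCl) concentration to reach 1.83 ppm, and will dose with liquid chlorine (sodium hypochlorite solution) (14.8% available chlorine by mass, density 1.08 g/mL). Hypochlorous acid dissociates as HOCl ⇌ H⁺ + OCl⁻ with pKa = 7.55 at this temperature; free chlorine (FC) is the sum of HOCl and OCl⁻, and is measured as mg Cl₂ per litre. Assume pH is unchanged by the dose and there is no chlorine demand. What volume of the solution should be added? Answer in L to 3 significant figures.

[OCl⁻]/[HOCl] = 10^(pH − pKa) = 10^(7.84 − 7.55) = 1.95; fraction as HOCl = 1/(1 + 1.95) = 0.339.
Free chlorine required for 1.83 ppm HOCl: 1.83 / 0.339 = 5.398 ppm.
FC to add: 5.398 − 0.5 = 4.898 mg/L as Cl₂.
Cl₂ equivalent: 4.898 mg/L × 207,000 L = 1014 g.
Product at 14.8% available Cl: 1014 / 0.148 = 6851 g.
Volume: 6851 g ÷ 1.08 g/mL = 6343 mL.

6.34 L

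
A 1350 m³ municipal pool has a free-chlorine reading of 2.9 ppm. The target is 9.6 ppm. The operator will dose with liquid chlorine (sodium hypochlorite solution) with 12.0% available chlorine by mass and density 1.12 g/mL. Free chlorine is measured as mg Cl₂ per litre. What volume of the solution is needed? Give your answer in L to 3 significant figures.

67.3 L

Volume: 1350 m³ = 1,350,000 L.
Chlorine deficit: 9.6 − 2.9 = 6.7 ppm = 6.7 mg/L as Cl₂.
Cl₂ equivalent needed: 6.7 mg/L × 1,350,000 L = 9,045,000 mg = 9045 g.
Product at 12.0% available chlorine: 9045 / 0.12 = 75,380 g.
Volume at density 1.12 g/mL: 75,380 g ÷ 1.12 g/mL = 67,300 mL.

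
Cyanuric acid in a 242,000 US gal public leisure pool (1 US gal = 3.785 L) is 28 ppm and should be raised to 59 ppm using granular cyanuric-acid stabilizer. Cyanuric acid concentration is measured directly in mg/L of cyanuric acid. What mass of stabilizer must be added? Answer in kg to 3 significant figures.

28.4 kg

Volume: 242,000 US gal × 3.785 L/gal = 915,970 L.
CYA to add: (59 − 28) = 31 mg/L × 915,970 L = 28,400 g cyanuric acid.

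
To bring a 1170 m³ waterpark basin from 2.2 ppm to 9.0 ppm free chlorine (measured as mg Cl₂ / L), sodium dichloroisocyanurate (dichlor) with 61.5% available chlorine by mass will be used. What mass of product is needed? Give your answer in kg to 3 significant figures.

Volume: 1170 m³ = 1,170,000 L.
Chlorine deficit: 9.0 − 2.2 = 6.8 ppm = 6.8 mg/L as Cl₂.
Cl₂ equivalent needed: 6.8 mg/L × 1,170,000 L = 7,956,000 mg = 7956 g.
Product at 61.5% available chlorine: 7956 / 0.615 = 12,940 g.

12.9 kg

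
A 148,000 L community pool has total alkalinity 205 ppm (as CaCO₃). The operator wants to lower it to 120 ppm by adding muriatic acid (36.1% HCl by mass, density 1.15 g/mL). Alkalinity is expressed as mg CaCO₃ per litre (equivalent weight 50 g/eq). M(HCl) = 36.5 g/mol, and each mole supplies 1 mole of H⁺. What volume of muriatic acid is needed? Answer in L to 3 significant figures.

22.1 L

Alkalinity to neutralize: (205 − 120) = 85 mg/L as CaCO₃ × 148,000 L = 12,580 g as CaCO₃.
Equivalents of H⁺ required: 12,580 ÷ 50 g/eq = 251.6 eq = 251.6 mol HCl.
Mass of HCl: 251.6 × 36.5 = 9183 g.
Mass of 36.1% solution: 9183 / 0.361 = 25,440 g.
Volume: 25,440 g ÷ 1.15 g/mL = 22,120 mL.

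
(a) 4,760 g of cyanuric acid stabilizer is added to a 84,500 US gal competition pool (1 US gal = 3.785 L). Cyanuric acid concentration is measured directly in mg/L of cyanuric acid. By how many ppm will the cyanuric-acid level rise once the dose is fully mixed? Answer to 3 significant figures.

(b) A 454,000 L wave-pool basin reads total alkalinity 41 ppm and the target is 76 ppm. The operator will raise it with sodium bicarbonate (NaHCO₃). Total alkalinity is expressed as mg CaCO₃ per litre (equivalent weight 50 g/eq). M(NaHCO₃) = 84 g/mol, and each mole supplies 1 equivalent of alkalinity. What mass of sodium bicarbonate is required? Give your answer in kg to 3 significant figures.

(a) 14.9 ppm; (b) 26.7 kg

(a) Volume: 84,500 US gal × 3.785 L/gal = 319,832 L.
(a) Rise: 4,760 g / 319,832 L × 1000 = 14.88 mg/L.

(b) Alkalinity to add: (76 − 41) = 35 mg/L as CaCO₃ × 454,000 L = 15,890 g as CaCO₃.
(b) Equivalents: 15,890 g ÷ 50 g/eq = 317.8 eq.
(b) NaHCO₃ supplies 1 eq per mole → 317.8 mol.
(b) Mass: 317.8 mol × 84 g/mol = 26,700 g.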